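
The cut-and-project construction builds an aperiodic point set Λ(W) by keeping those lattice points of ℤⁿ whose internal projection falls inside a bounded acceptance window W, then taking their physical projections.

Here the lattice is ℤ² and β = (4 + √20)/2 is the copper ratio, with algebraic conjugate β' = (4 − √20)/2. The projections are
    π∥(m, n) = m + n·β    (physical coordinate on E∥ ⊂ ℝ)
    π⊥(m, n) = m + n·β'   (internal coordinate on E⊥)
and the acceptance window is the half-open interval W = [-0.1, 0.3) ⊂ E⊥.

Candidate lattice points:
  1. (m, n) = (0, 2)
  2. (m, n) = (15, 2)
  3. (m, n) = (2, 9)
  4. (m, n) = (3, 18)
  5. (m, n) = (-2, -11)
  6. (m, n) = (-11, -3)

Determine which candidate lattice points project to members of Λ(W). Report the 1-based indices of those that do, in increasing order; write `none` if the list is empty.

Numerically β ≈ 4.23607 and β' = −1/β ≈ -0.23607.
candidate 1: (m,n)=(0,2) → π∥ = 0+2·β ≈ 8.47214, π⊥ = 0+2·β' ≈ -0.47214 ∉ [-0.1, 0.3) ⇒ out
candidate 2: (m,n)=(15,2) → π∥ = 15+2·β ≈ 23.47214, π⊥ = 15+2·β' ≈ 14.52786 ∉ [-0.1, 0.3) ⇒ out
candidate 3: (m,n)=(2,9) → π∥ = 2+9·β ≈ 40.12461, π⊥ = 2+9·β' ≈ -0.12461 ∉ [-0.1, 0.3) ⇒ out
candidate 4: (m,n)=(3,18) → π∥ = 3+18·β ≈ 79.24922, π⊥ = 3+18·β' ≈ -1.24922 ∉ [-0.1, 0.3) ⇒ out
candidate 5: (m,n)=(-2,-11) → π∥ = -2-11·β ≈ -48.59675, π⊥ = -2-11·β' ≈ 0.59675 ∉ [-0.1, 0.3) ⇒ out
candidate 6: (m,n)=(-11,-3) → π∥ = -11-3·β ≈ -23.70820, π⊥ = -11-3·β' ≈ -10.29180 ∉ [-0.1, 0.3) ⇒ out

none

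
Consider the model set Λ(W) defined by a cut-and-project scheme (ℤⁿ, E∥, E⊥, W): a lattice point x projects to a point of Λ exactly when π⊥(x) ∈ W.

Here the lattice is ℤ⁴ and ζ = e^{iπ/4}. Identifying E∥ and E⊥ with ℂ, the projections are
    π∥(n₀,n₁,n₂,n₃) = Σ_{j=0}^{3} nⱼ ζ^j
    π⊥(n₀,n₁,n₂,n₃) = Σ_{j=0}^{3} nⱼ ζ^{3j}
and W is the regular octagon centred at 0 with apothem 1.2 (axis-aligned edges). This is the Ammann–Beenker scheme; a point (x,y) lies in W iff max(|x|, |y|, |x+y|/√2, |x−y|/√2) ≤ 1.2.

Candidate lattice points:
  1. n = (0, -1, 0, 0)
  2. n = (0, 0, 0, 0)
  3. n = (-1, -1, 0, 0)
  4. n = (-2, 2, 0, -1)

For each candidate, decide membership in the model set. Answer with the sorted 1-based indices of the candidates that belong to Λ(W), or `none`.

1, 2, 3

π⊥(n) = n₀ + n₁ζ³ + n₂ζ⁶ + n₃ζ⁹ where ζ = e^{iπ/4}.
candidate 1: n = (0, -1, 0, 0) → π⊥ ≈ (+0.707107, -0.707107); max(|x|,|y|,|x±y|/√2) = 1.000000 ≤ 1.2 ⇒ ∈ W
candidate 2: n = (0, 0, 0, 0) → π⊥ ≈ (+0.000000, +0.000000); max(|x|,|y|,|x±y|/√2) = 0.000000 ≤ 1.2 ⇒ ∈ W
candidate 3: n = (-1, -1, 0, 0) → π⊥ ≈ (-0.292893, -0.707107); max(|x|,|y|,|x±y|/√2) = 0.707107 ≤ 1.2 ⇒ ∈ W
candidate 4: n = (-2, 2, 0, -1) → π⊥ ≈ (-4.121320, +0.707107); max(|x|,|y|,|x±y|/√2) = 4.121320 > 1.2 ⇒ ∉ W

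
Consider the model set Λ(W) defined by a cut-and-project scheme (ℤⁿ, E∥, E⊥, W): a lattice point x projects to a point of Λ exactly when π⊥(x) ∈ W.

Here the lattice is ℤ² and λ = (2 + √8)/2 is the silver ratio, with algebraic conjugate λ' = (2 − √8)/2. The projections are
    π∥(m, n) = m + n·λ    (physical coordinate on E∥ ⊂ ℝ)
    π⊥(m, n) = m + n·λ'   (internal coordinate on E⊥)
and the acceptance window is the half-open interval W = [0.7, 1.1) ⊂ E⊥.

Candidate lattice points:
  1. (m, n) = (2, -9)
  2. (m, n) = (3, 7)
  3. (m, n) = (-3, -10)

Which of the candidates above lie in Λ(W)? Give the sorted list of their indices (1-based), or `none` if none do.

none

λ' = (2−√8)/2 ≈ -0.4142.
[1] lift (2,-9): star map gives 5.7279; window check 0.7 ≤ 5.7279 < 1.1 is false → out
[2] lift (3,7): star map gives 0.1005; window check 0.7 ≤ 0.1005 < 1.1 is false → out
[3] lift (-3,-10): star map gives 1.1421; window check 0.7 ≤ 1.1421 < 1.1 is false → out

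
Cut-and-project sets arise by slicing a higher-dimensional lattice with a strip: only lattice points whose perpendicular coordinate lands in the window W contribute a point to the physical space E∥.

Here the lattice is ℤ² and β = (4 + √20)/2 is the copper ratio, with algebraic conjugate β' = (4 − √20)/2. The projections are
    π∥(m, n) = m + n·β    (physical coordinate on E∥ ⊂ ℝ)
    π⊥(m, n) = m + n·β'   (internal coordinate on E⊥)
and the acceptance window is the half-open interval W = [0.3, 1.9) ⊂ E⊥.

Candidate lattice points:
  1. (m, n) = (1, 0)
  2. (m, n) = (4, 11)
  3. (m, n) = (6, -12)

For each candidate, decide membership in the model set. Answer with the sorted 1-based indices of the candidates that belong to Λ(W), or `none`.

1, 2

β' = (4−√20)/2 ≈ -0.2361.
[1] lift (1,0): star map gives 1.0000; window check 0.3 ≤ 1.0000 < 1.9 is true → IN Λ
[2] lift (4,11): star map gives 1.4033; window check 0.3 ≤ 1.4033 < 1.9 is true → IN Λ
[3] lift (6,-12): star map gives 8.8328; window check 0.3 ≤ 8.8328 < 1.9 is false → out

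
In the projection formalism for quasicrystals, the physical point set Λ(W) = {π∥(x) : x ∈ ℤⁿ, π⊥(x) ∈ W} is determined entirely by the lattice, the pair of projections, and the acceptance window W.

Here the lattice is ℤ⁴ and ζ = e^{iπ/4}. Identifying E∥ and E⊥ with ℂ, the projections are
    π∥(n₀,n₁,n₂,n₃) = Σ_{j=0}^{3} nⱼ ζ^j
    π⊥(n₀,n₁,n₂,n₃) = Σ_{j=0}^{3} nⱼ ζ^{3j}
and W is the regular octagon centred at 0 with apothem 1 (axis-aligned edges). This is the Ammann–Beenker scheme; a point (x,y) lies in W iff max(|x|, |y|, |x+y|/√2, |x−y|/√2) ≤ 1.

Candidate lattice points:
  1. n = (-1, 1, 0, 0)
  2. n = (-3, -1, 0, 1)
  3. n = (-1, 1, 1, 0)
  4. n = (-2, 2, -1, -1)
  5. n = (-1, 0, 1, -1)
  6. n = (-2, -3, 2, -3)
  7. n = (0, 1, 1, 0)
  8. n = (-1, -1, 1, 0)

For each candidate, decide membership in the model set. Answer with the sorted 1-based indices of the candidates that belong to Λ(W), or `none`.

Internal map: ζ^{3j} for j=0..3 gives (1,0), (−√2/2,√2/2), (0,−1), (√2/2,√2/2).
candidate 1: n = (-1, 1, 0, 0) → π⊥ ≈ (-1.70711, +0.70711); max(|x|,|y|,|x±y|/√2) = 1.70711 > 1 ⇒ ∉ W
candidate 2: n = (-3, -1, 0, 1) → π⊥ ≈ (-1.58579, +0.00000); max(|x|,|y|,|x±y|/√2) = 1.58579 > 1 ⇒ ∉ W
candidate 3: n = (-1, 1, 1, 0) → π⊥ ≈ (-1.70711, -0.29289); max(|x|,|y|,|x±y|/√2) = 1.70711 > 1 ⇒ ∉ W
candidate 4: n = (-2, 2, -1, -1) → π⊥ ≈ (-4.12132, +1.70711); max(|x|,|y|,|x±y|/√2) = 4.12132 > 1 ⇒ ∉ W
candidate 5: n = (-1, 0, 1, -1) → π⊥ ≈ (-1.70711, -1.70711); max(|x|,|y|,|x±y|/√2) = 2.41421 > 1 ⇒ ∉ W
candidate 6: n = (-2, -3, 2, -3) → π⊥ ≈ (-2.00000, -6.24264); max(|x|,|y|,|x±y|/√2) = 6.24264 > 1 ⇒ ∉ W
candidate 7: n = (0, 1, 1, 0) → π⊥ ≈ (-0.70711, -0.29289); max(|x|,|y|,|x±y|/√2) = 0.70711 ≤ 1 ⇒ ∈ W
candidate 8: n = (-1, -1, 1, 0) → π⊥ ≈ (-0.29289, -1.70711); max(|x|,|y|,|x±y|/√2) = 1.70711 > 1 ⇒ ∉ W

7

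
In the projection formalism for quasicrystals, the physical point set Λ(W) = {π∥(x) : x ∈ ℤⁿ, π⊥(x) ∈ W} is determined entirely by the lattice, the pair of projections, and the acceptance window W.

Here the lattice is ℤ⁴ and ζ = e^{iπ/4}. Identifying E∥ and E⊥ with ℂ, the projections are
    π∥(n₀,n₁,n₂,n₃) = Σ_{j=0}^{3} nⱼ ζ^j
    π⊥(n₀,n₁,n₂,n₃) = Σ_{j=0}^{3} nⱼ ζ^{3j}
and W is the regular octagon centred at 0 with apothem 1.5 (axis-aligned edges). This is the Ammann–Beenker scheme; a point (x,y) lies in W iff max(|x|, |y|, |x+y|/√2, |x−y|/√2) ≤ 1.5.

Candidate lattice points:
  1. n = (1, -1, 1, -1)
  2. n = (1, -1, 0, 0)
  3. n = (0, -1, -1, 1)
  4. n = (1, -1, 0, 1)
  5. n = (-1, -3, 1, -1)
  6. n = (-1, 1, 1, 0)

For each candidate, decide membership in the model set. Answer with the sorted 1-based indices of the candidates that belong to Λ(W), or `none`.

π⊥(n) = n₀ + n₁ζ³ + n₂ζ⁶ + n₃ζ⁹ where ζ = e^{iπ/4}.
candidate 1: n = (1, -1, 1, -1) → π⊥ ≈ (+1.00000, -2.41421); max(|x|,|y|,|x±y|/√2) = 2.41421 > 1.5 ⇒ ∉ W
candidate 2: n = (1, -1, 0, 0) → π⊥ ≈ (+1.70711, -0.70711); max(|x|,|y|,|x±y|/√2) = 1.70711 > 1.5 ⇒ ∉ W
candidate 3: n = (0, -1, -1, 1) → π⊥ ≈ (+1.41421, +1.00000); max(|x|,|y|,|x±y|/√2) = 1.70711 > 1.5 ⇒ ∉ W
candidate 4: n = (1, -1, 0, 1) → π⊥ ≈ (+2.41421, +0.00000); max(|x|,|y|,|x±y|/√2) = 2.41421 > 1.5 ⇒ ∉ W
candidate 5: n = (-1, -3, 1, -1) → π⊥ ≈ (+0.41421, -3.82843); max(|x|,|y|,|x±y|/√2) = 3.82843 > 1.5 ⇒ ∉ W
candidate 6: n = (-1, 1, 1, 0) → π⊥ ≈ (-1.70711, -0.29289); max(|x|,|y|,|x±y|/√2) = 1.70711 > 1.5 ⇒ ∉ W

none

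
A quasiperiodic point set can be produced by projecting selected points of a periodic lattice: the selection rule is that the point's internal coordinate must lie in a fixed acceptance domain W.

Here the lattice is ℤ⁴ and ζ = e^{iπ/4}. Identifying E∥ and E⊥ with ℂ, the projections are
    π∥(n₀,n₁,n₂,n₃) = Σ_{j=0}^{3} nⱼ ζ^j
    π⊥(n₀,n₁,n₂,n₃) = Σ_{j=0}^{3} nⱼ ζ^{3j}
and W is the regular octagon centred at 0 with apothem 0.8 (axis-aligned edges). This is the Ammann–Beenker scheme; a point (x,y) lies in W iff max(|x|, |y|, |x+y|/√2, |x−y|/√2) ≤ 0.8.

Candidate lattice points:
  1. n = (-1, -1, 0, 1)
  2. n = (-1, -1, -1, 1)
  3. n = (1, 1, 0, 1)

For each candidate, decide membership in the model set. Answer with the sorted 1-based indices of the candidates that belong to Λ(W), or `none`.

Internal map: ζ^{3j} for j=0..3 gives (1,0), (−√2/2,√2/2), (0,−1), (√2/2,√2/2).
#1 (-1, -1, 0, 1): internal (0.414214, 0.000000); octagon support 0.414214 vs apothem 0.8 → ∈ W
#2 (-1, -1, -1, 1): internal (0.414214, 1.000000); octagon support 1.000000 vs apothem 0.8 → ∉ W
#3 (1, 1, 0, 1): internal (1.000000, 1.414214); octagon support 1.707107 vs apothem 0.8 → ∉ W

1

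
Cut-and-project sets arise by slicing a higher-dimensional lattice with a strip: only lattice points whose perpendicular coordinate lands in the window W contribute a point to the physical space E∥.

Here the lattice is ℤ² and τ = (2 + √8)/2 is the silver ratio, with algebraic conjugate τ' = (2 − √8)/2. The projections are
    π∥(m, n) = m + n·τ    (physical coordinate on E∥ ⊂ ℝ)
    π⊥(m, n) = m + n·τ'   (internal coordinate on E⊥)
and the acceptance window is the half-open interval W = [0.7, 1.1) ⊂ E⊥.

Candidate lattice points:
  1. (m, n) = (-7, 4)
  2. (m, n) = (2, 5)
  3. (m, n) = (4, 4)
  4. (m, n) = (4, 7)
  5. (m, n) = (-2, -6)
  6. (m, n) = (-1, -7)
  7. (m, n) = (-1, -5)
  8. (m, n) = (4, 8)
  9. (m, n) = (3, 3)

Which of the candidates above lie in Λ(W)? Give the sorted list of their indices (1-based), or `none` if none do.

7

Compute τ' = (2−√8)/2 = -0.4142, so π⊥(m,n) = m -0.4142·n.
candidate 1: (m,n)=(-7,4) → π∥ = -7+4·τ ≈ 2.6569, π⊥ = -7+4·τ' ≈ -8.6569 ∉ [0.7, 1.1) ⇒ out
candidate 2: (m,n)=(2,5) → π∥ = 2+5·τ ≈ 14.0711, π⊥ = 2+5·τ' ≈ -0.0711 ∉ [0.7, 1.1) ⇒ out
candidate 3: (m,n)=(4,4) → π∥ = 4+4·τ ≈ 13.6569, π⊥ = 4+4·τ' ≈ 2.3431 ∉ [0.7, 1.1) ⇒ out
candidate 4: (m,n)=(4,7) → π∥ = 4+7·τ ≈ 20.8995, π⊥ = 4+7·τ' ≈ 1.1005 ∉ [0.7, 1.1) ⇒ out
candidate 5: (m,n)=(-2,-6) → π∥ = -2-6·τ ≈ -16.4853, π⊥ = -2-6·τ' ≈ 0.4853 ∉ [0.7, 1.1) ⇒ out
candidate 6: (m,n)=(-1,-7) → π∥ = -1-7·τ ≈ -17.8995, π⊥ = -1-7·τ' ≈ 1.8995 ∉ [0.7, 1.1) ⇒ out
candidate 7: (m,n)=(-1,-5) → π∥ = -1-5·τ ≈ -13.0711, π⊥ = -1-5·τ' ≈ 1.0711 ∈ [0.7, 1.1) ⇒ IN Λ
candidate 8: (m,n)=(4,8) → π∥ = 4+8·τ ≈ 23.3137, π⊥ = 4+8·τ' ≈ 0.6863 ∉ [0.7, 1.1) ⇒ out
candidate 9: (m,n)=(3,3) → π∥ = 3+3·τ ≈ 10.2426, π⊥ = 3+3·τ' ≈ 1.7574 ∉ [0.7, 1.1) ⇒ out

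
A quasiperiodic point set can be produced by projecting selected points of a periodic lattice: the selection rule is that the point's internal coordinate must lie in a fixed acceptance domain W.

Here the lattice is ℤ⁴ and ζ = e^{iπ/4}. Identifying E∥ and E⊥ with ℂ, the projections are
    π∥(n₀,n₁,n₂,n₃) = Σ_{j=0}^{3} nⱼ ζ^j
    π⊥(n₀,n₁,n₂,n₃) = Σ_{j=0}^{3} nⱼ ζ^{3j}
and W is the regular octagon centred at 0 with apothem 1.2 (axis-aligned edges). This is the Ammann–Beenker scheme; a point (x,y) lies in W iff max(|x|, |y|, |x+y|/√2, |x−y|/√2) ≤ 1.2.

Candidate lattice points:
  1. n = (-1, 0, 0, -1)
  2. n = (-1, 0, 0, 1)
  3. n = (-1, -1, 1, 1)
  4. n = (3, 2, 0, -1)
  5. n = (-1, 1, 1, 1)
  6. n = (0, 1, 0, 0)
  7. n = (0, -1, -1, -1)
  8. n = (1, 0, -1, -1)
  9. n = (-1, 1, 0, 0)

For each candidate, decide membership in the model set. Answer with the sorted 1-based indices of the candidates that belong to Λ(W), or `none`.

2, 3, 4, 5, 6, 7, 8

Internal map: ζ^{3j} for j=0..3 gives (1,0), (−√2/2,√2/2), (0,−1), (√2/2,√2/2).
#1 (-1, 0, 0, -1): internal (-1.7071, -0.7071); octagon support 1.7071 vs apothem 1.2 → ∉ W
#2 (-1, 0, 0, 1): internal (-0.2929, 0.7071); octagon support 0.7071 vs apothem 1.2 → ∈ W
#3 (-1, -1, 1, 1): internal (0.4142, -1.0000); octagon support 1.0000 vs apothem 1.2 → ∈ W
#4 (3, 2, 0, -1): internal (0.8787, 0.7071); octagon support 1.1213 vs apothem 1.2 → ∈ W
#5 (-1, 1, 1, 1): internal (-1.0000, 0.4142); octagon support 1.0000 vs apothem 1.2 → ∈ W
#6 (0, 1, 0, 0): internal (-0.7071, 0.7071); octagon support 1.0000 vs apothem 1.2 → ∈ W
#7 (0, -1, -1, -1): internal (0.0000, -0.4142); octagon support 0.4142 vs apothem 1.2 → ∈ W
#8 (1, 0, -1, -1): internal (0.2929, 0.2929); octagon support 0.4142 vs apothem 1.2 → ∈ W
#9 (-1, 1, 0, 0): internal (-1.7071, 0.7071); octagon support 1.7071 vs apothem 1.2 → ∉ W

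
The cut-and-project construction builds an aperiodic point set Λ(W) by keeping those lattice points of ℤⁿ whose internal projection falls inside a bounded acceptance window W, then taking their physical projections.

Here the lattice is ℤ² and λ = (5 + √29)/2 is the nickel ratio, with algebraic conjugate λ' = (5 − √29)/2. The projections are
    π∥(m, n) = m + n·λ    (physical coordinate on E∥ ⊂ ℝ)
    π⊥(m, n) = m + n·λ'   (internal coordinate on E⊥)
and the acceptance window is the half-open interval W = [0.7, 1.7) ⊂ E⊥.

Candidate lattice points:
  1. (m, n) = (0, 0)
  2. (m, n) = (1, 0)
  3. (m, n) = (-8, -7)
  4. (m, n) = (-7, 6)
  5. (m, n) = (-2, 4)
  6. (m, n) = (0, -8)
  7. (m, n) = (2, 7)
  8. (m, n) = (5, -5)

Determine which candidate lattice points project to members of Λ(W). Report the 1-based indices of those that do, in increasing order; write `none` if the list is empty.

2, 6

Compute λ' = (5−√29)/2 = -0.192582, so π⊥(m,n) = m -0.192582·n.
[1] lift (0,0): star map gives 0.000000; window check 0.7 ≤ 0.000000 < 1.7 is false → out
[2] lift (1,0): star map gives 1.000000; window check 0.7 ≤ 1.000000 < 1.7 is true → IN Λ
[3] lift (-8,-7): star map gives -6.651923; window check 0.7 ≤ -6.651923 < 1.7 is false → out
[4] lift (-7,6): star map gives -8.155494; window check 0.7 ≤ -8.155494 < 1.7 is false → out
[5] lift (-2,4): star map gives -2.770330; window check 0.7 ≤ -2.770330 < 1.7 is false → out
[6] lift (0,-8): star map gives 1.540659; window check 0.7 ≤ 1.540659 < 1.7 is true → IN Λ
[7] lift (2,7): star map gives 0.651923; window check 0.7 ≤ 0.651923 < 1.7 is false → out
[8] lift (5,-5): star map gives 5.962912; window check 0.7 ≤ 5.962912 < 1.7 is false → out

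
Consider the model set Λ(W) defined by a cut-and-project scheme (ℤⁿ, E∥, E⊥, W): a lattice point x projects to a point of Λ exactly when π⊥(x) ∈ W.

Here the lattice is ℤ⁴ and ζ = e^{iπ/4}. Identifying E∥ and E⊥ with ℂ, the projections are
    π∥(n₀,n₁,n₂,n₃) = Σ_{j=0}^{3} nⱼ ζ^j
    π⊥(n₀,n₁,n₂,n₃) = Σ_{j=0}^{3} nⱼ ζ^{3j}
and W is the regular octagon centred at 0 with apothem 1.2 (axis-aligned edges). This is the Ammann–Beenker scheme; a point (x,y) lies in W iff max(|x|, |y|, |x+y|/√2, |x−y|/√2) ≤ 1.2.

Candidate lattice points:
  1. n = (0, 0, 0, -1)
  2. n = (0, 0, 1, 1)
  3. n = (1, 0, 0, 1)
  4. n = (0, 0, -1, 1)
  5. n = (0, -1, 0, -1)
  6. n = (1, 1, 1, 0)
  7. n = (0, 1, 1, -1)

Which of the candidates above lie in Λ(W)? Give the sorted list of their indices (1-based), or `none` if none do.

1, 2, 6

With ζ = e^{iπ/4} the internal vectors are ζ^0,ζ^3,ζ^6,ζ^9.
#1 (0, 0, 0, -1): internal (-0.7071, -0.7071); octagon support 1.0000 vs apothem 1.2 → ∈ W
#2 (0, 0, 1, 1): internal (0.7071, -0.2929); octagon support 0.7071 vs apothem 1.2 → ∈ W
#3 (1, 0, 0, 1): internal (1.7071, 0.7071); octagon support 1.7071 vs apothem 1.2 → ∉ W
#4 (0, 0, -1, 1): internal (0.7071, 1.7071); octagon support 1.7071 vs apothem 1.2 → ∉ W
#5 (0, -1, 0, -1): internal (0.0000, -1.4142); octagon support 1.4142 vs apothem 1.2 → ∉ W
#6 (1, 1, 1, 0): internal (0.2929, -0.2929); octagon support 0.4142 vs apothem 1.2 → ∈ W
#7 (0, 1, 1, -1): internal (-1.4142, -1.0000); octagon support 1.7071 vs apothem 1.2 → ∉ W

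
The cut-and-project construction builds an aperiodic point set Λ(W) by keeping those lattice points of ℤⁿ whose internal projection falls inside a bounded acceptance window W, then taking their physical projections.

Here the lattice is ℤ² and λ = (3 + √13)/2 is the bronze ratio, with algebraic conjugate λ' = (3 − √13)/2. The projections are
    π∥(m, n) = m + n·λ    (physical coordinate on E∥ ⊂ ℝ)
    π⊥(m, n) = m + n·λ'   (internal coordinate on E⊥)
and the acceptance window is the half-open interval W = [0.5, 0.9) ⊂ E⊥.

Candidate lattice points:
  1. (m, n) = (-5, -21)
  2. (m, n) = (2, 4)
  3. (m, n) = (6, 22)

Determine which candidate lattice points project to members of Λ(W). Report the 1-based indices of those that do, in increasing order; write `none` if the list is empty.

2

λ' = (3−√13)/2 ≈ -0.302776.
[1] lift (-5,-21): star map gives 1.358288; window check 0.5 ≤ 1.358288 < 0.9 is false → out
[2] lift (2,4): star map gives 0.788897; window check 0.5 ≤ 0.788897 < 0.9 is true → IN Λ
[3] lift (6,22): star map gives -0.661064; window check 0.5 ≤ -0.661064 < 0.9 is false → out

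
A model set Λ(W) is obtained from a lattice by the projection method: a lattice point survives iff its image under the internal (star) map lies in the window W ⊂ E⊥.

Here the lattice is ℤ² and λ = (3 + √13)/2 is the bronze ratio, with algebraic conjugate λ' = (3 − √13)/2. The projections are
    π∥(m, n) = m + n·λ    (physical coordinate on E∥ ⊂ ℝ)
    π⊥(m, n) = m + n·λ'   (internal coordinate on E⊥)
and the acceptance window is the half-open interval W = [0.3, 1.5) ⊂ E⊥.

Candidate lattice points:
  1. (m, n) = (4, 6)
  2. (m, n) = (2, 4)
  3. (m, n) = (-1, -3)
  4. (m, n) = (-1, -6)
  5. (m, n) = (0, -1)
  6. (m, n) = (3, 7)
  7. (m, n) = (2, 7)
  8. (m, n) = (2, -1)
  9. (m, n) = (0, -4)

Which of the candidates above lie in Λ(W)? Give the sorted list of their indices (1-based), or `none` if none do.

Numerically λ ≈ 3.30278 and λ' = −1/λ ≈ -0.30278.
[1] lift (4,6): star map gives 2.18335; window check 0.3 ≤ 2.18335 < 1.5 is false → out
[2] lift (2,4): star map gives 0.78890; window check 0.3 ≤ 0.78890 < 1.5 is true → IN Λ
[3] lift (-1,-3): star map gives -0.09167; window check 0.3 ≤ -0.09167 < 1.5 is false → out
[4] lift (-1,-6): star map gives 0.81665; window check 0.3 ≤ 0.81665 < 1.5 is true → IN Λ
[5] lift (0,-1): star map gives 0.30278; window check 0.3 ≤ 0.30278 < 1.5 is true → IN Λ
[6] lift (3,7): star map gives 0.88057; window check 0.3 ≤ 0.88057 < 1.5 is true → IN Λ
[7] lift (2,7): star map gives -0.11943; window check 0.3 ≤ -0.11943 < 1.5 is false → out
[8] lift (2,-1): star map gives 2.30278; window check 0.3 ≤ 2.30278 < 1.5 is false → out
[9] lift (0,-4): star map gives 1.21110; window check 0.3 ≤ 1.21110 < 1.5 is true → IN Λ

2, 4, 5, 6, 9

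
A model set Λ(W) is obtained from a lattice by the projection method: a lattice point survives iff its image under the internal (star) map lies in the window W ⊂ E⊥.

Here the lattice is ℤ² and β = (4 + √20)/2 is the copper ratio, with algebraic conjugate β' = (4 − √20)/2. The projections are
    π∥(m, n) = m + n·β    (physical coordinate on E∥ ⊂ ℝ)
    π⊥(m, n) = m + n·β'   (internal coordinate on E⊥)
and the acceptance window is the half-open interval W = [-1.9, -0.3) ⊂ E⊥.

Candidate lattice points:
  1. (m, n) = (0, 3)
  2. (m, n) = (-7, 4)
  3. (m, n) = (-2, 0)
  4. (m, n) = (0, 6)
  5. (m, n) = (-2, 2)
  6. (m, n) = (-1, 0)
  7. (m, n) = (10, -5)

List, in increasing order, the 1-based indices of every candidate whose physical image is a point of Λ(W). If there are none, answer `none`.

1, 4, 6

Numerically β ≈ 4.2361 and β' = −1/β ≈ -0.2361.
[1] lift (0,3): star map gives -0.7082; window check -1.9 ≤ -0.7082 < -0.3 is true → IN Λ
[2] lift (-7,4): star map gives -7.9443; window check -1.9 ≤ -7.9443 < -0.3 is false → out
[3] lift (-2,0): star map gives -2.0000; window check -1.9 ≤ -2.0000 < -0.3 is false → out
[4] lift (0,6): star map gives -1.4164; window check -1.9 ≤ -1.4164 < -0.3 is true → IN Λ
[5] lift (-2,2): star map gives -2.4721; window check -1.9 ≤ -2.4721 < -0.3 is false → out
[6] lift (-1,0): star map gives -1.0000; window check -1.9 ≤ -1.0000 < -0.3 is true → IN Λ
[7] lift (10,-5): star map gives 11.1803; window check -1.9 ≤ 11.1803 < -0.3 is false → out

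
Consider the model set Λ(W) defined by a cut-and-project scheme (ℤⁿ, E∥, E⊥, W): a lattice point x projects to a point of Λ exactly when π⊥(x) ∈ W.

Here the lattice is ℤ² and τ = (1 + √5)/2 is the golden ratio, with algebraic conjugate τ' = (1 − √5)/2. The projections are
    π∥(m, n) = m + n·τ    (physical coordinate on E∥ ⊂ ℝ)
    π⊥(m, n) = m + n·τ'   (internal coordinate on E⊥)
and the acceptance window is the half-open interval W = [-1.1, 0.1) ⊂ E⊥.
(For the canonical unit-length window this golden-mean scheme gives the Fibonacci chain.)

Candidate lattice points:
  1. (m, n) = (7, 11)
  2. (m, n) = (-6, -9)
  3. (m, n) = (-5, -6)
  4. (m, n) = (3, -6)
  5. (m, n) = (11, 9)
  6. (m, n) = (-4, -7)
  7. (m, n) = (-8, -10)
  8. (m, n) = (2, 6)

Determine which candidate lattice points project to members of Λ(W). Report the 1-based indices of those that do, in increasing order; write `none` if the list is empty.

τ' = (1−√5)/2 ≈ -0.61803.
#1 (7,11): internal coord 7 + (11)·τ' = +0.20163; +0.20163 ∉ [-1.1, 0.1) → out
#2 (-6,-9): internal coord -6 + (-9)·τ' = -0.43769; -0.43769 ∈ [-1.1, 0.1) → IN Λ
#3 (-5,-6): internal coord -5 + (-6)·τ' = -1.29180; -1.29180 ∉ [-1.1, 0.1) → out
#4 (3,-6): internal coord 3 + (-6)·τ' = +6.70820; +6.70820 ∉ [-1.1, 0.1) → out
#5 (11,9): internal coord 11 + (9)·τ' = +5.43769; +5.43769 ∉ [-1.1, 0.1) → out
#6 (-4,-7): internal coord -4 + (-7)·τ' = +0.32624; +0.32624 ∉ [-1.1, 0.1) → out
#7 (-8,-10): internal coord -8 + (-10)·τ' = -1.81966; -1.81966 ∉ [-1.1, 0.1) → out
#8 (2,6): internal coord 2 + (6)·τ' = -1.70820; -1.70820 ∉ [-1.1, 0.1) → out

2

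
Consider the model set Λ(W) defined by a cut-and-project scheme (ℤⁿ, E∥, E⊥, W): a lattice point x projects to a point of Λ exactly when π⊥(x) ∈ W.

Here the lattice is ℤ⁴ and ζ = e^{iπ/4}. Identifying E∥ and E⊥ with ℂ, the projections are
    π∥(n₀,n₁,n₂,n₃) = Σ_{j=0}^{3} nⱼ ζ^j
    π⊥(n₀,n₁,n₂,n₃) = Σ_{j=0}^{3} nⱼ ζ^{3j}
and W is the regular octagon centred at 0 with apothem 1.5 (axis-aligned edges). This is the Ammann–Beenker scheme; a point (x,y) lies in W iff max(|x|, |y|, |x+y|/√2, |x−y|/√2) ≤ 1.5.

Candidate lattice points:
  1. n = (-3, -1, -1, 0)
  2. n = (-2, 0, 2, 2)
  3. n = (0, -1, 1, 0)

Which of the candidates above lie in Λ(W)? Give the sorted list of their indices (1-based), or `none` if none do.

2

π⊥(n) = n₀ + n₁ζ³ + n₂ζ⁶ + n₃ζ⁹ where ζ = e^{iπ/4}.
#1 (-3, -1, -1, 0): internal (-2.292893, 0.292893); octagon support 2.292893 vs apothem 1.5 → ∉ W
#2 (-2, 0, 2, 2): internal (-0.585786, -0.585786); octagon support 0.828427 vs apothem 1.5 → ∈ W
#3 (0, -1, 1, 0): internal (0.707107, -1.707107); octagon support 1.707107 vs apothem 1.5 → ∉ W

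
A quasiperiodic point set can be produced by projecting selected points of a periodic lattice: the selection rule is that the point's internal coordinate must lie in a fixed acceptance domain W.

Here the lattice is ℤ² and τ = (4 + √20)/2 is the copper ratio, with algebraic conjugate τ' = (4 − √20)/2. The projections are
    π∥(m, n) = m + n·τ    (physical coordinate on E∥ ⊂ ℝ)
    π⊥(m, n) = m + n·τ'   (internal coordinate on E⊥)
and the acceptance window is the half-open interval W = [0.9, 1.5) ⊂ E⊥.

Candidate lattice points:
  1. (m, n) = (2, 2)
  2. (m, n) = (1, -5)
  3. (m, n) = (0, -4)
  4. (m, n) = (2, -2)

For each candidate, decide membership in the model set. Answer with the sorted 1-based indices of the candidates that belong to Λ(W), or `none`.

3

Compute τ' = (4−√20)/2 = -0.236068, so π⊥(m,n) = m -0.236068·n.
[1] lift (2,2): star map gives 1.527864; window check 0.9 ≤ 1.527864 < 1.5 is false → out
[2] lift (1,-5): star map gives 2.180340; window check 0.9 ≤ 2.180340 < 1.5 is false → out
[3] lift (0,-4): star map gives 0.944272; window check 0.9 ≤ 0.944272 < 1.5 is true → IN Λ
[4] lift (2,-2): star map gives 2.472136; window check 0.9 ≤ 2.472136 < 1.5 is false → out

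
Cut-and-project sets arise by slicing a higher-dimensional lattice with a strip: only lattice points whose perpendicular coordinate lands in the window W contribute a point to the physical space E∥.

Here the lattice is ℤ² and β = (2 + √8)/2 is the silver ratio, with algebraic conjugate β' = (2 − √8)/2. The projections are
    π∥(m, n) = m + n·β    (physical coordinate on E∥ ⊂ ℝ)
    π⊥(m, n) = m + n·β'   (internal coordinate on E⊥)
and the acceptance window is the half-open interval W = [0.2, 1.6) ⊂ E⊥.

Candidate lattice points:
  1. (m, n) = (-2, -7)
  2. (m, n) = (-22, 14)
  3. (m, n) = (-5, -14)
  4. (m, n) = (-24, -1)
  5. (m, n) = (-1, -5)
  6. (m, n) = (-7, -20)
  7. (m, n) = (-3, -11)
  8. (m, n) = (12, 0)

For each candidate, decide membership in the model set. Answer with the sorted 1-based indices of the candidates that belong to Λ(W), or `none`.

Numerically β ≈ 2.414214 and β' = −1/β ≈ -0.414214.
#1 (-2,-7): internal coord -2 + (-7)·β' = +0.899495; +0.899495 ∈ [0.2, 1.6) → IN Λ
#2 (-22,14): internal coord -22 + (14)·β' = -27.798990; -27.798990 ∉ [0.2, 1.6) → out
#3 (-5,-14): internal coord -5 + (-14)·β' = +0.798990; +0.798990 ∈ [0.2, 1.6) → IN Λ
#4 (-24,-1): internal coord -24 + (-1)·β' = -23.585786; -23.585786 ∉ [0.2, 1.6) → out
#5 (-1,-5): internal coord -1 + (-5)·β' = +1.071068; +1.071068 ∈ [0.2, 1.6) → IN Λ
#6 (-7,-20): internal coord -7 + (-20)·β' = +1.284271; +1.284271 ∈ [0.2, 1.6) → IN Λ
#7 (-3,-11): internal coord -3 + (-11)·β' = +1.556349; +1.556349 ∈ [0.2, 1.6) → IN Λ
#8 (12,0): internal coord 12 + (0)·β' = +12.000000; +12.000000 ∉ [0.2, 1.6) → out

1, 3, 5, 6, 7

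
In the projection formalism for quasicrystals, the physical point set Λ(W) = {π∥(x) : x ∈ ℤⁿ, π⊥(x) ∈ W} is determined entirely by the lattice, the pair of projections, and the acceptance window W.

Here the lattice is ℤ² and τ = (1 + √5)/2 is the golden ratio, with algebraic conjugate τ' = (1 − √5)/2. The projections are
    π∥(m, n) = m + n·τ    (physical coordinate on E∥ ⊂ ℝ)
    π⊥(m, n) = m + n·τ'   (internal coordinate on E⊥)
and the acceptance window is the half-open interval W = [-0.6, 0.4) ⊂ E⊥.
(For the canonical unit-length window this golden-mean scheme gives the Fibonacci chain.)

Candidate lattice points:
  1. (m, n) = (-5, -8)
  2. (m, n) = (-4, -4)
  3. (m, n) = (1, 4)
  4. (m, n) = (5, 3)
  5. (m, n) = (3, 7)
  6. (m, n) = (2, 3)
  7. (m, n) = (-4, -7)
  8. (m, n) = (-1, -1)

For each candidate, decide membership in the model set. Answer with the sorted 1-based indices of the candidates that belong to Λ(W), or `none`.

1, 6, 7, 8

Compute τ' = (1−√5)/2 = -0.61803, so π⊥(m,n) = m -0.61803·n.
candidate 1: (m,n)=(-5,-8) → π∥ = -5-8·τ ≈ -17.94427, π⊥ = -5-8·τ' ≈ -0.05573 ∈ [-0.6, 0.4) ⇒ IN Λ
candidate 2: (m,n)=(-4,-4) → π∥ = -4-4·τ ≈ -10.47214, π⊥ = -4-4·τ' ≈ -1.52786 ∉ [-0.6, 0.4) ⇒ out
candidate 3: (m,n)=(1,4) → π∥ = 1+4·τ ≈ 7.47214, π⊥ = 1+4·τ' ≈ -1.47214 ∉ [-0.6, 0.4) ⇒ out
candidate 4: (m,n)=(5,3) → π∥ = 5+3·τ ≈ 9.85410, π⊥ = 5+3·τ' ≈ 3.14590 ∉ [-0.6, 0.4) ⇒ out
candidate 5: (m,n)=(3,7) → π∥ = 3+7·τ ≈ 14.32624, π⊥ = 3+7·τ' ≈ -1.32624 ∉ [-0.6, 0.4) ⇒ out
candidate 6: (m,n)=(2,3) → π∥ = 2+3·τ ≈ 6.85410, π⊥ = 2+3·τ' ≈ 0.14590 ∈ [-0.6, 0.4) ⇒ IN Λ
candidate 7: (m,n)=(-4,-7) → π∥ = -4-7·τ ≈ -15.32624, π⊥ = -4-7·τ' ≈ 0.32624 ∈ [-0.6, 0.4) ⇒ IN Λ
candidate 8: (m,n)=(-1,-1) → π∥ = -1-1·τ ≈ -2.61803, π⊥ = -1-1·τ' ≈ -0.38197 ∈ [-0.6, 0.4) ⇒ IN Λ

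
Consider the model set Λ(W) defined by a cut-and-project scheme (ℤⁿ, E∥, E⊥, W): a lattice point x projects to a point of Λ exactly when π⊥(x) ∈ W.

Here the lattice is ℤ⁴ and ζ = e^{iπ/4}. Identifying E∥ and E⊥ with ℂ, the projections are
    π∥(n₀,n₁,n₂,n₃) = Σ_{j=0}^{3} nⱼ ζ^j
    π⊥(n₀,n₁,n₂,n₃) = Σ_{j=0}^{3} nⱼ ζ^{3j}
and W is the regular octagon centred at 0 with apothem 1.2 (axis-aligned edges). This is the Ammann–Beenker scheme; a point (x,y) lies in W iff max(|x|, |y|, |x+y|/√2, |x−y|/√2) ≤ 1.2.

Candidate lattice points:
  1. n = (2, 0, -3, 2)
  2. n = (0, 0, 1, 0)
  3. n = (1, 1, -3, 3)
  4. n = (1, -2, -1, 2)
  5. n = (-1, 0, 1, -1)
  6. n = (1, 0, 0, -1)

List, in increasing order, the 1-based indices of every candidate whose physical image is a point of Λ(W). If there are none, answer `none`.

2, 6

π⊥(n) = n₀ + n₁ζ³ + n₂ζ⁶ + n₃ζ⁹ where ζ = e^{iπ/4}.
candidate 1: n = (2, 0, -3, 2) → π⊥ ≈ (+3.4142, +4.4142); max(|x|,|y|,|x±y|/√2) = 5.5355 > 1.2 ⇒ ∉ W
candidate 2: n = (0, 0, 1, 0) → π⊥ ≈ (+0.0000, -1.0000); max(|x|,|y|,|x±y|/√2) = 1.0000 ≤ 1.2 ⇒ ∈ W
candidate 3: n = (1, 1, -3, 3) → π⊥ ≈ (+2.4142, +5.8284); max(|x|,|y|,|x±y|/√2) = 5.8284 > 1.2 ⇒ ∉ W
candidate 4: n = (1, -2, -1, 2) → π⊥ ≈ (+3.8284, +1.0000); max(|x|,|y|,|x±y|/√2) = 3.8284 > 1.2 ⇒ ∉ W
candidate 5: n = (-1, 0, 1, -1) → π⊥ ≈ (-1.7071, -1.7071); max(|x|,|y|,|x±y|/√2) = 2.4142 > 1.2 ⇒ ∉ W
candidate 6: n = (1, 0, 0, -1) → π⊥ ≈ (+0.2929, -0.7071); max(|x|,|y|,|x±y|/√2) = 0.7071 ≤ 1.2 ⇒ ∈ W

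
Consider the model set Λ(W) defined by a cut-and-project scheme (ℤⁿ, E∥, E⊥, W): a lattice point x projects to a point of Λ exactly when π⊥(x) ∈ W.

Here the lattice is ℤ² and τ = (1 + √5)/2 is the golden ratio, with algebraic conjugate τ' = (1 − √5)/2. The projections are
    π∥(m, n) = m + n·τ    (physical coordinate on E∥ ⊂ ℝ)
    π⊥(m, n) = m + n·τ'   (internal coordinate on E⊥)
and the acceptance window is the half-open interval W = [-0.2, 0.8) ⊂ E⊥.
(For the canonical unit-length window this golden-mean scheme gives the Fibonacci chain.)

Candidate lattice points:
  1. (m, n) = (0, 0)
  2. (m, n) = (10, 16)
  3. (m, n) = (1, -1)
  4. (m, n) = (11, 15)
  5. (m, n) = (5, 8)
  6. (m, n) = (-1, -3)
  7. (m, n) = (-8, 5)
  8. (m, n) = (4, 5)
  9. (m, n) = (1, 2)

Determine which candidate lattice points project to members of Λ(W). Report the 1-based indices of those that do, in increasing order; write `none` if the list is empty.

Numerically τ ≈ 1.61803 and τ' = −1/τ ≈ -0.61803.
#1 (0,0): internal coord 0 + (0)·τ' = +0.00000; +0.00000 ∈ [-0.2, 0.8) → IN Λ
#2 (10,16): internal coord 10 + (16)·τ' = +0.11146; +0.11146 ∈ [-0.2, 0.8) → IN Λ
#3 (1,-1): internal coord 1 + (-1)·τ' = +1.61803; +1.61803 ∉ [-0.2, 0.8) → out
#4 (11,15): internal coord 11 + (15)·τ' = +1.72949; +1.72949 ∉ [-0.2, 0.8) → out
#5 (5,8): internal coord 5 + (8)·τ' = +0.05573; +0.05573 ∈ [-0.2, 0.8) → IN Λ
#6 (-1,-3): internal coord -1 + (-3)·τ' = +0.85410; +0.85410 ∉ [-0.2, 0.8) → out
#7 (-8,5): internal coord -8 + (5)·τ' = -11.09017; -11.09017 ∉ [-0.2, 0.8) → out
#8 (4,5): internal coord 4 + (5)·τ' = +0.90983; +0.90983 ∉ [-0.2, 0.8) → out
#9 (1,2): internal coord 1 + (2)·τ' = -0.23607; -0.23607 ∉ [-0.2, 0.8) → out

1, 2, 5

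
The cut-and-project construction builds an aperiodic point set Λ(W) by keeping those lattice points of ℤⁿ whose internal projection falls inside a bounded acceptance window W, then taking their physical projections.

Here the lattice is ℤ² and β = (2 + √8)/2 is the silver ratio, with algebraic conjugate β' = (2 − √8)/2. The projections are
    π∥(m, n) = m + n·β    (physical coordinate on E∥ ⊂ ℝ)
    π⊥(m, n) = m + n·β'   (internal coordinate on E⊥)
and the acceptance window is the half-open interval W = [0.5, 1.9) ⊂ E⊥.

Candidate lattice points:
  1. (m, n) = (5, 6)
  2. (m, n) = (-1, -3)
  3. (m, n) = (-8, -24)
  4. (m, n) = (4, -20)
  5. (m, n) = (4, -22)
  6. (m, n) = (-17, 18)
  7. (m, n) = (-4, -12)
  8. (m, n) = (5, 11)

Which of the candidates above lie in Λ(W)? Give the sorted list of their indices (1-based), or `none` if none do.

7

Numerically β ≈ 2.414214 and β' = −1/β ≈ -0.414214.
#1 (5,6): internal coord 5 + (6)·β' = +2.514719; +2.514719 ∉ [0.5, 1.9) → out
#2 (-1,-3): internal coord -1 + (-3)·β' = +0.242641; +0.242641 ∉ [0.5, 1.9) → out
#3 (-8,-24): internal coord -8 + (-24)·β' = +1.941125; +1.941125 ∉ [0.5, 1.9) → out
#4 (4,-20): internal coord 4 + (-20)·β' = +12.284271; +12.284271 ∉ [0.5, 1.9) → out
#5 (4,-22): internal coord 4 + (-22)·β' = +13.112698; +13.112698 ∉ [0.5, 1.9) → out
#6 (-17,18): internal coord -17 + (18)·β' = -24.455844; -24.455844 ∉ [0.5, 1.9) → out
#7 (-4,-12): internal coord -4 + (-12)·β' = +0.970563; +0.970563 ∈ [0.5, 1.9) → IN Λ
#8 (5,11): internal coord 5 + (11)·β' = +0.443651; +0.443651 ∉ [0.5, 1.9) → out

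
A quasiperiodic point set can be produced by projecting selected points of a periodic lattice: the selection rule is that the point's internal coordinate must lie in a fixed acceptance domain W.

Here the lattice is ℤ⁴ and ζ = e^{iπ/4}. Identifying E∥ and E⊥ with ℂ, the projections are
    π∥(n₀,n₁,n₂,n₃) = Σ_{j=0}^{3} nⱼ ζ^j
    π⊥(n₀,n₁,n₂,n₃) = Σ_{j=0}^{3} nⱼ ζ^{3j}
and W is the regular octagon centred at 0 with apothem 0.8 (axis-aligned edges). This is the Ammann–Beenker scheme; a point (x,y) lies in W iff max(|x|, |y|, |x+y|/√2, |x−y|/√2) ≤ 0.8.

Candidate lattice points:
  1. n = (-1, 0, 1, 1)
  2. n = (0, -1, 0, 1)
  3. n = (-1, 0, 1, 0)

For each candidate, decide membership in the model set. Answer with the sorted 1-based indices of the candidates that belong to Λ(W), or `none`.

π⊥(n) = n₀ + n₁ζ³ + n₂ζ⁶ + n₃ζ⁹ where ζ = e^{iπ/4}.
candidate 1: n = (-1, 0, 1, 1) → π⊥ ≈ (-0.29289, -0.29289); max(|x|,|y|,|x±y|/√2) = 0.41421 ≤ 0.8 ⇒ ∈ W
candidate 2: n = (0, -1, 0, 1) → π⊥ ≈ (+1.41421, +0.00000); max(|x|,|y|,|x±y|/√2) = 1.41421 > 0.8 ⇒ ∉ W
candidate 3: n = (-1, 0, 1, 0) → π⊥ ≈ (-1.00000, -1.00000); max(|x|,|y|,|x±y|/√2) = 1.41421 > 0.8 ⇒ ∉ W

1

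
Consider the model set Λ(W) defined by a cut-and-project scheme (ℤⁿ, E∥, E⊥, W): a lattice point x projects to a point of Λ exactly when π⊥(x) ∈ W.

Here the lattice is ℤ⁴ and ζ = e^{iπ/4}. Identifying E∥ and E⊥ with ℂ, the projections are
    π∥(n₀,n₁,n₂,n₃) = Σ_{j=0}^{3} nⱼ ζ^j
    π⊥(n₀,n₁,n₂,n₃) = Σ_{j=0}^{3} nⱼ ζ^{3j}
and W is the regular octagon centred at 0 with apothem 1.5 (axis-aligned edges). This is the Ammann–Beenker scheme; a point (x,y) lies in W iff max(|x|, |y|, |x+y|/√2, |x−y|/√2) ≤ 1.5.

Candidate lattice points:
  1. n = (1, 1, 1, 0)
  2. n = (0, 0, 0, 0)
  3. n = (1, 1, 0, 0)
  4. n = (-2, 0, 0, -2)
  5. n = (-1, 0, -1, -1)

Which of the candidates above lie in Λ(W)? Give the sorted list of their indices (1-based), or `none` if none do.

With ζ = e^{iπ/4} the internal vectors are ζ^0,ζ^3,ζ^6,ζ^9.
#1 (1, 1, 1, 0): internal (0.2929, -0.2929); octagon support 0.4142 vs apothem 1.5 → ∈ W
#2 (0, 0, 0, 0): internal (0.0000, 0.0000); octagon support 0.0000 vs apothem 1.5 → ∈ W
#3 (1, 1, 0, 0): internal (0.2929, 0.7071); octagon support 0.7071 vs apothem 1.5 → ∈ W
#4 (-2, 0, 0, -2): internal (-3.4142, -1.4142); octagon support 3.4142 vs apothem 1.5 → ∉ W
#5 (-1, 0, -1, -1): internal (-1.7071, 0.2929); octagon support 1.7071 vs apothem 1.5 → ∉ W

1, 2, 3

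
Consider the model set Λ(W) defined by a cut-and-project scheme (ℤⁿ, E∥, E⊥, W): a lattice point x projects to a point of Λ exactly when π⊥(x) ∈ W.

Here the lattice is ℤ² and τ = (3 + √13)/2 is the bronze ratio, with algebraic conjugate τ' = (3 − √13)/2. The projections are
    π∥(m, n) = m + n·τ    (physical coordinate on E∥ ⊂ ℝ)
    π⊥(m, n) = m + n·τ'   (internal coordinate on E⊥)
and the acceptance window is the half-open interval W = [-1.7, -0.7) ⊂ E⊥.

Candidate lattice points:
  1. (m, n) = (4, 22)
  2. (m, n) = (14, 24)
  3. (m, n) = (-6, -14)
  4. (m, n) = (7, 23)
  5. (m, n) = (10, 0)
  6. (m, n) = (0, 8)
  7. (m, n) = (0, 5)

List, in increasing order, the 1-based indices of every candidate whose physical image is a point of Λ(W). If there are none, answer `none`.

7

Compute τ' = (3−√13)/2 = -0.30278, so π⊥(m,n) = m -0.30278·n.
[1] lift (4,22): star map gives -2.66106; window check -1.7 ≤ -2.66106 < -0.7 is false → out
[2] lift (14,24): star map gives 6.73338; window check -1.7 ≤ 6.73338 < -0.7 is false → out
[3] lift (-6,-14): star map gives -1.76114; window check -1.7 ≤ -1.76114 < -0.7 is false → out
[4] lift (7,23): star map gives 0.03616; window check -1.7 ≤ 0.03616 < -0.7 is false → out
[5] lift (10,0): star map gives 10.00000; window check -1.7 ≤ 10.00000 < -0.7 is false → out
[6] lift (0,8): star map gives -2.42221; window check -1.7 ≤ -2.42221 < -0.7 is false → out
[7] lift (0,5): star map gives -1.51388; window check -1.7 ≤ -1.51388 < -0.7 is true → IN Λ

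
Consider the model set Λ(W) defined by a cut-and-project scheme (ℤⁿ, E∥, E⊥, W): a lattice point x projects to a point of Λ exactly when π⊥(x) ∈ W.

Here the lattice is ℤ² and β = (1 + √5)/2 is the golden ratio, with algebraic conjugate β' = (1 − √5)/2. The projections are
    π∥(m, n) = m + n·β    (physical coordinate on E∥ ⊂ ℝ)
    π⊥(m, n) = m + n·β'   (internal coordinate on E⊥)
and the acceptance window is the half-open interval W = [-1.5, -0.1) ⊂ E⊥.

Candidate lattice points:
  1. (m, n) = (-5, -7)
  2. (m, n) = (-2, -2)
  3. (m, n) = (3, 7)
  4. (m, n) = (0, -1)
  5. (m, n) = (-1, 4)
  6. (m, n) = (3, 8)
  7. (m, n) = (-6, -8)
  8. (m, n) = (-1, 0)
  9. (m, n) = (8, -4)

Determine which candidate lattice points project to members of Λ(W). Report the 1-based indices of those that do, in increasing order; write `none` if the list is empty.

Numerically β ≈ 1.6180 and β' = −1/β ≈ -0.6180.
[1] lift (-5,-7): star map gives -0.6738; window check -1.5 ≤ -0.6738 < -0.1 is true → IN Λ
[2] lift (-2,-2): star map gives -0.7639; window check -1.5 ≤ -0.7639 < -0.1 is true → IN Λ
[3] lift (3,7): star map gives -1.3262; window check -1.5 ≤ -1.3262 < -0.1 is true → IN Λ
[4] lift (0,-1): star map gives 0.6180; window check -1.5 ≤ 0.6180 < -0.1 is false → out
[5] lift (-1,4): star map gives -3.4721; window check -1.5 ≤ -3.4721 < -0.1 is false → out
[6] lift (3,8): star map gives -1.9443; window check -1.5 ≤ -1.9443 < -0.1 is false → out
[7] lift (-6,-8): star map gives -1.0557; window check -1.5 ≤ -1.0557 < -0.1 is true → IN Λ
[8] lift (-1,0): star map gives -1.0000; window check -1.5 ≤ -1.0000 < -0.1 is true → IN Λ
[9] lift (8,-4): star map gives 10.4721; window check -1.5 ≤ 10.4721 < -0.1 is false → out

1, 2, 3, 7, 8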